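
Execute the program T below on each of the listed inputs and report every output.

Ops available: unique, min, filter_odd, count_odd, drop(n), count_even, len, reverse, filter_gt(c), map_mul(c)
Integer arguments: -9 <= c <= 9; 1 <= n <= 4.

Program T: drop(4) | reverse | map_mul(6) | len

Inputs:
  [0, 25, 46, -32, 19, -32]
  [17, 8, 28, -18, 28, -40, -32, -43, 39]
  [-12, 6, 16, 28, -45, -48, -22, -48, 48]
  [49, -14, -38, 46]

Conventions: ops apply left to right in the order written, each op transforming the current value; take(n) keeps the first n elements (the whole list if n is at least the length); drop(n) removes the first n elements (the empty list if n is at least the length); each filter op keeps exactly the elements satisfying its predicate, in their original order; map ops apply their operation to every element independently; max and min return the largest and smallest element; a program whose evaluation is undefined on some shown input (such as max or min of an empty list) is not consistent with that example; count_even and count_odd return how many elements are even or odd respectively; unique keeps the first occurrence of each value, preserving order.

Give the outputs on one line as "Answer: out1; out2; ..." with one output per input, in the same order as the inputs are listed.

Execution, op by op:
  [0, 25, 46, -32, 19, -32] -> [19, -32] -> [-32, 19] -> [-192, 114] -> 2
  [17, 8, 28, -18, 28, -40, -32, -43, 39] -> [28, -40, -32, -43, 39] -> [39, -43, -32, -40, 28] -> [234, -258, -192, -240, 168] -> 5
  [-12, 6, 16, 28, -45, -48, -22, -48, 48] -> [-45, -48, -22, -48, 48] -> [48, -48, -22, -48, -45] -> [288, -288, -132, -288, -270] -> 5
  [49, -14, -38, 46] -> [] -> [] -> [] -> 0

2; 5; 5; 0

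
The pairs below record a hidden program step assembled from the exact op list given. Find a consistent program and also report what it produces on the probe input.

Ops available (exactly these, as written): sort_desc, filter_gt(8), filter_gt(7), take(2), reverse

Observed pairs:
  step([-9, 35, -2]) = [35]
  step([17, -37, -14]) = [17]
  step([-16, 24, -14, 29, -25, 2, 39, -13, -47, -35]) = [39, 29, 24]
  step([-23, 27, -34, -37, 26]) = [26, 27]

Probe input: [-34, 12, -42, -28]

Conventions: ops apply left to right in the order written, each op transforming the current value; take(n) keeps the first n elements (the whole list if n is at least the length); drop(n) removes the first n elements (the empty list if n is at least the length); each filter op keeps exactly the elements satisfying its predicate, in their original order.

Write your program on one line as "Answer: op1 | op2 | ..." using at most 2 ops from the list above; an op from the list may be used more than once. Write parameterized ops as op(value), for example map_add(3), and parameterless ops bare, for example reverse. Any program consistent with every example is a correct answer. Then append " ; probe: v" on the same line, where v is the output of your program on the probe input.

reverse | filter_gt(8) ; probe: [12]

Check, running the answer program on each example:
  [-9, 35, -2] -> [-2, 35, -9] -> [35]
  [17, -37, -14] -> [-14, -37, 17] -> [17]
  [-16, 24, -14, 29, -25, 2, 39, -13, -47, -35] -> [-35, -47, -13, 39, 2, -25, 29, -14, 24, -16] -> [39, 29, 24]
  [-23, 27, -34, -37, 26] -> [26, -37, -34, 27, -23] -> [26, 27]
  probe: [-34, 12, -42, -28] -> [-28, -42, 12, -34] -> [12]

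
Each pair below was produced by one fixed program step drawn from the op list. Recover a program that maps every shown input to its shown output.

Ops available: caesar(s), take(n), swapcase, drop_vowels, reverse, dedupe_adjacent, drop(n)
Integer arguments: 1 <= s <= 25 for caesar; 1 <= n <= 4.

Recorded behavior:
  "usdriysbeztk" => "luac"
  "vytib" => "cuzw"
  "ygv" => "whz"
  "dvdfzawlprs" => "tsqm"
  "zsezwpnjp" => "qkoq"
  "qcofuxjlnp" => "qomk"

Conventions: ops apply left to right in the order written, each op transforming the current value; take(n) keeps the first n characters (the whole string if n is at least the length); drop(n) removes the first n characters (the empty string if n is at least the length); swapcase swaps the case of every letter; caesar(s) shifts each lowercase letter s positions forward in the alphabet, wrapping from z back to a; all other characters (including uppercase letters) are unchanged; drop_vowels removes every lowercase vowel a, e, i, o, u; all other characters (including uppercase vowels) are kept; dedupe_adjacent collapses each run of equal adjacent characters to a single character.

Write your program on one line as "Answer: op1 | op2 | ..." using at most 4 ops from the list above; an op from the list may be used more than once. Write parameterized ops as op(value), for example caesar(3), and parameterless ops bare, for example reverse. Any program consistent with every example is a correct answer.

reverse | drop_vowels | take(4) | caesar(1)

Check, running the answer program on each example:
  "usdriysbeztk" -> "ktzebsyirdsu" -> "ktzbsyrds" -> "ktzb" -> "luac"
  "vytib" -> "bityv" -> "btyv" -> "btyv" -> "cuzw"
  "ygv" -> "vgy" -> "vgy" -> "vgy" -> "whz"
  "dvdfzawlprs" -> "srplwazfdvd" -> "srplwzfdvd" -> "srpl" -> "tsqm"
  "zsezwpnjp" -> "pjnpwzesz" -> "pjnpwzsz" -> "pjnp" -> "qkoq"
  "qcofuxjlnp" -> "pnljxufocq" -> "pnljxfcq" -> "pnlj" -> "qomk"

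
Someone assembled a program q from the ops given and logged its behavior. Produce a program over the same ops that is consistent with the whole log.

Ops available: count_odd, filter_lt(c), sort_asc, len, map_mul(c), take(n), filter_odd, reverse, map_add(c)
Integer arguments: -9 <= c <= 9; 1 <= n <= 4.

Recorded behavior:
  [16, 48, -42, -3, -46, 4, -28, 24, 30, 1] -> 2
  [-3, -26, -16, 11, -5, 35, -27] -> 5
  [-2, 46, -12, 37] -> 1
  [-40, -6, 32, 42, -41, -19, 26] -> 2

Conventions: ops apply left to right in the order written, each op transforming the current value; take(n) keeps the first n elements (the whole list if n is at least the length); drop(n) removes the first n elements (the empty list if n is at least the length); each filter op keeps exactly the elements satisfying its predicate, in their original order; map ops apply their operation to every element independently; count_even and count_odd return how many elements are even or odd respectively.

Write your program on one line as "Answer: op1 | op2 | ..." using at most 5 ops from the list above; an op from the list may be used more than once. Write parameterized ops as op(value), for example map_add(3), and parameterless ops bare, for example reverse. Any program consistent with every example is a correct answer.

reverse | filter_odd | map_add(-6) | map_add(-6) | len

Check, running the answer program on each example:
  [16, 48, -42, -3, -46, 4, -28, 24, 30, 1] -> [1, 30, 24, -28, 4, -46, -3, -42, 48, 16] -> [1, -3] -> [-5, -9] -> [-11, -15] -> 2
  [-3, -26, -16, 11, -5, 35, -27] -> [-27, 35, -5, 11, -16, -26, -3] -> [-27, 35, -5, 11, -3] -> [-33, 29, -11, 5, -9] -> [-39, 23, -17, -1, -15] -> 5
  [-2, 46, -12, 37] -> [37, -12, 46, -2] -> [37] -> [31] -> [25] -> 1
  [-40, -6, 32, 42, -41, -19, 26] -> [26, -19, -41, 42, 32, -6, -40] -> [-19, -41] -> [-25, -47] -> [-31, -53] -> 2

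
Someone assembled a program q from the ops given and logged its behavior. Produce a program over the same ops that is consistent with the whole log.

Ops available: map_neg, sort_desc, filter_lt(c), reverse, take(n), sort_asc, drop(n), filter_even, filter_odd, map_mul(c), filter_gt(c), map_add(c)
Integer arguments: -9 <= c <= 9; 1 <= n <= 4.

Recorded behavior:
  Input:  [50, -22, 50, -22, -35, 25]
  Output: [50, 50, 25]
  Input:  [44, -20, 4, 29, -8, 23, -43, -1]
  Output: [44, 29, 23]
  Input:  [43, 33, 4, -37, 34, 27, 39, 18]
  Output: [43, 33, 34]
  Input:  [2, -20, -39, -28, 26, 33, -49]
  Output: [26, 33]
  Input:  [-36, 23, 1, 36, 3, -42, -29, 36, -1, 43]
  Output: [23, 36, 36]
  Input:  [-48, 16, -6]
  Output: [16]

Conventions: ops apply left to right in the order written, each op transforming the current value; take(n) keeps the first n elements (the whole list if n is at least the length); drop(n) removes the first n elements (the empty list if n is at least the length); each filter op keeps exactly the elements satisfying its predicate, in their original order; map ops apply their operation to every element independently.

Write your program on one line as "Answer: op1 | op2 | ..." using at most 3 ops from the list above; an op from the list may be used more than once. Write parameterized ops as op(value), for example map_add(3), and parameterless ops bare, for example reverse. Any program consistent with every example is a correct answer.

filter_gt(7) | take(3)

Check, running the answer program on each example:
  [50, -22, 50, -22, -35, 25] -> [50, 50, 25] -> [50, 50, 25]
  [44, -20, 4, 29, -8, 23, -43, -1] -> [44, 29, 23] -> [44, 29, 23]
  [43, 33, 4, -37, 34, 27, 39, 18] -> [43, 33, 34, 27, 39, 18] -> [43, 33, 34]
  [2, -20, -39, -28, 26, 33, -49] -> [26, 33] -> [26, 33]
  [-36, 23, 1, 36, 3, -42, -29, 36, -1, 43] -> [23, 36, 36, 43] -> [23, 36, 36]
  [-48, 16, -6] -> [16] -> [16]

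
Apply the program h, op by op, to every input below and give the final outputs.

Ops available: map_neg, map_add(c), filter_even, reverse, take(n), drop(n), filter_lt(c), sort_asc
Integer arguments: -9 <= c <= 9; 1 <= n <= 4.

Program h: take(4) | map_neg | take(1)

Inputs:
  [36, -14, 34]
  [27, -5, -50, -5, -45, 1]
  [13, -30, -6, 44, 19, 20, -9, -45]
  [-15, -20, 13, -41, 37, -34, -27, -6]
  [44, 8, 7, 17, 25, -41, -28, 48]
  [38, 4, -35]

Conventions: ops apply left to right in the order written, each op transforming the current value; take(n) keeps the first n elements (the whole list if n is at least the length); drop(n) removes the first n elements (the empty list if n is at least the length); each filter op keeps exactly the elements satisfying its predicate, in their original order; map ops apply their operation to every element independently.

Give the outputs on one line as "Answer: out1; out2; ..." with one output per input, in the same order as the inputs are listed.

[-36]; [-27]; [-13]; [15]; [-44]; [-38]

Execution, op by op:
  [36, -14, 34] -> [36, -14, 34] -> [-36, 14, -34] -> [-36]
  [27, -5, -50, -5, -45, 1] -> [27, -5, -50, -5] -> [-27, 5, 50, 5] -> [-27]
  [13, -30, -6, 44, 19, 20, -9, -45] -> [13, -30, -6, 44] -> [-13, 30, 6, -44] -> [-13]
  [-15, -20, 13, -41, 37, -34, -27, -6] -> [-15, -20, 13, -41] -> [15, 20, -13, 41] -> [15]
  [44, 8, 7, 17, 25, -41, -28, 48] -> [44, 8, 7, 17] -> [-44, -8, -7, -17] -> [-44]
  [38, 4, -35] -> [38, 4, -35] -> [-38, -4, 35] -> [-38]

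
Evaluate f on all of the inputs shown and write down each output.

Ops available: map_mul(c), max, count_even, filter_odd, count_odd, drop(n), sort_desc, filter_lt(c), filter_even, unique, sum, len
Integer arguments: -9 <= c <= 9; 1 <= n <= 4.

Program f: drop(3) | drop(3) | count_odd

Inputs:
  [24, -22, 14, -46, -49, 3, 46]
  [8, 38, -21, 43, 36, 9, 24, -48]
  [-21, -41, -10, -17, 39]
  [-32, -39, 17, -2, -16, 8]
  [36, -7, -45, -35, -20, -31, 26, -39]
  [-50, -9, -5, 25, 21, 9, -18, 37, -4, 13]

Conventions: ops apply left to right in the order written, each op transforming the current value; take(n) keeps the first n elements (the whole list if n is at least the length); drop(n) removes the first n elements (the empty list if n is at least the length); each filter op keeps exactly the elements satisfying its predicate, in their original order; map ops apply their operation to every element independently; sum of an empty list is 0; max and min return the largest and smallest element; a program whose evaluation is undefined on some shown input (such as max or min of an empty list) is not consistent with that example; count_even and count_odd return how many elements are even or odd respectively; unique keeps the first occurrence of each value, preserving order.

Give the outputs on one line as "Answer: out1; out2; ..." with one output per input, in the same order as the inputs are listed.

Execution, op by op:
  [24, -22, 14, -46, -49, 3, 46] -> [-46, -49, 3, 46] -> [46] -> 0
  [8, 38, -21, 43, 36, 9, 24, -48] -> [43, 36, 9, 24, -48] -> [24, -48] -> 0
  [-21, -41, -10, -17, 39] -> [-17, 39] -> [] -> 0
  [-32, -39, 17, -2, -16, 8] -> [-2, -16, 8] -> [] -> 0
  [36, -7, -45, -35, -20, -31, 26, -39] -> [-35, -20, -31, 26, -39] -> [26, -39] -> 1
  [-50, -9, -5, 25, 21, 9, -18, 37, -4, 13] -> [25, 21, 9, -18, 37, -4, 13] -> [-18, 37, -4, 13] -> 2

0; 0; 0; 0; 1; 2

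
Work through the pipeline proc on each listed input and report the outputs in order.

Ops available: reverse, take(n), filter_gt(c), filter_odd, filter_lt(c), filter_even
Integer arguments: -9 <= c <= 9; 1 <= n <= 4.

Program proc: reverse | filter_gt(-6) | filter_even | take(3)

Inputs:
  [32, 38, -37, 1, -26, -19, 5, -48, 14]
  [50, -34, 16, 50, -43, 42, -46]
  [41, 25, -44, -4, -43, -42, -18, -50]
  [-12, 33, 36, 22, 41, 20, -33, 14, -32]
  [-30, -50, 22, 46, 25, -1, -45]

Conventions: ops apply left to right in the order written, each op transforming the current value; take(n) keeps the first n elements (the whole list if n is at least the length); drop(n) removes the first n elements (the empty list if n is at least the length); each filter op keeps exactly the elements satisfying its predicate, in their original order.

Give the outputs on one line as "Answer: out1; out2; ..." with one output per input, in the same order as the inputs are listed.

Execution, op by op:
  [32, 38, -37, 1, -26, -19, 5, -48, 14] -> [14, -48, 5, -19, -26, 1, -37, 38, 32] -> [14, 5, 1, 38, 32] -> [14, 38, 32] -> [14, 38, 32]
  [50, -34, 16, 50, -43, 42, -46] -> [-46, 42, -43, 50, 16, -34, 50] -> [42, 50, 16, 50] -> [42, 50, 16, 50] -> [42, 50, 16]
  [41, 25, -44, -4, -43, -42, -18, -50] -> [-50, -18, -42, -43, -4, -44, 25, 41] -> [-4, 25, 41] -> [-4] -> [-4]
  [-12, 33, 36, 22, 41, 20, -33, 14, -32] -> [-32, 14, -33, 20, 41, 22, 36, 33, -12] -> [14, 20, 41, 22, 36, 33] -> [14, 20, 22, 36] -> [14, 20, 22]
  [-30, -50, 22, 46, 25, -1, -45] -> [-45, -1, 25, 46, 22, -50, -30] -> [-1, 25, 46, 22] -> [46, 22] -> [46, 22]

[14, 38, 32]; [42, 50, 16]; [-4]; [14, 20, 22]; [46, 22]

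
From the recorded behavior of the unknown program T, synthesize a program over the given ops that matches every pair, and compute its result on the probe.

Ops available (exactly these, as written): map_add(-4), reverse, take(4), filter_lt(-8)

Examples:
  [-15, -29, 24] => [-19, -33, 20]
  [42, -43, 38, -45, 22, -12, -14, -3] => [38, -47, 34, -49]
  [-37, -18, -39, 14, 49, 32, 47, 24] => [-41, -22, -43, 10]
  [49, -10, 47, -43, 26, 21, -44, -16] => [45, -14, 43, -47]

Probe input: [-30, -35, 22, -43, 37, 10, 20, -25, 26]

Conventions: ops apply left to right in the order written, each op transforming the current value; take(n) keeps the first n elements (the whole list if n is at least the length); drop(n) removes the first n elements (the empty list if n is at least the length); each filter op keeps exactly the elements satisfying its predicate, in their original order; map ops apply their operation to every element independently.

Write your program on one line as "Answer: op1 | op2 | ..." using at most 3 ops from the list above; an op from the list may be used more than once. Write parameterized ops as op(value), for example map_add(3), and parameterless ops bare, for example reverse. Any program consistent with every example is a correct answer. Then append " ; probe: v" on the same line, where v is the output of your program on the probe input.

take(4) | map_add(-4) ; probe: [-34, -39, 18, -47]

Check, running the answer program on each example:
  [-15, -29, 24] -> [-15, -29, 24] -> [-19, -33, 20]
  [42, -43, 38, -45, 22, -12, -14, -3] -> [42, -43, 38, -45] -> [38, -47, 34, -49]
  [-37, -18, -39, 14, 49, 32, 47, 24] -> [-37, -18, -39, 14] -> [-41, -22, -43, 10]
  [49, -10, 47, -43, 26, 21, -44, -16] -> [49, -10, 47, -43] -> [45, -14, 43, -47]
  probe: [-30, -35, 22, -43, 37, 10, 20, -25, 26] -> [-30, -35, 22, -43] -> [-34, -39, 18, -47]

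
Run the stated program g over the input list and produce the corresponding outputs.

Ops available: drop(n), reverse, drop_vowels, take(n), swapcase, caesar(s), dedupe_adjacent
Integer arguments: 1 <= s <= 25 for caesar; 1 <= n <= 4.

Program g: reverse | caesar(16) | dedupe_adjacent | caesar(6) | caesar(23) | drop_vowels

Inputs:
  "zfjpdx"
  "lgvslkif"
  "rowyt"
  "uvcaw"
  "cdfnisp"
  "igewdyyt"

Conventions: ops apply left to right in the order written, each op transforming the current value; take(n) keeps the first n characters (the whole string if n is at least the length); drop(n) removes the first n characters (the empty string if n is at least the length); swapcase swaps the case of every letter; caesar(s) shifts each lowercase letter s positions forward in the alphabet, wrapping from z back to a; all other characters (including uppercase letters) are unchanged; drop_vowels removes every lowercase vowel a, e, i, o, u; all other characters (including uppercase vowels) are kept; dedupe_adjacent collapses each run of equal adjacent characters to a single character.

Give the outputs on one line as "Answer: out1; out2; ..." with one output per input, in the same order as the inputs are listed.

"qwcys"; "ybdlz"; "mrphk"; "ptvn"; "lbgywv"; "mrwpxzb"

Execution, op by op:
  "zfjpdx" -> "xdpjfz" -> "ntfzvp" -> "ntfzvp" -> "tzlfbv" -> "qwicys" -> "qwcys"
  "lgvslkif" -> "fiklsvgl" -> "vyabilwb" -> "vyabilwb" -> "beghorch" -> "ybdeloze" -> "ybdlz"
  "rowyt" -> "tywor" -> "jomeh" -> "jomeh" -> "puskn" -> "mrphk" -> "mrphk"
  "uvcaw" -> "wacvu" -> "mqslk" -> "mqslk" -> "swyrq" -> "ptvon" -> "ptvn"
  "cdfnisp" -> "psinfdc" -> "fiydvts" -> "fiydvts" -> "loejbzy" -> "ilbgywv" -> "lbgywv"
  "igewdyyt" -> "tyydwegi" -> "jootmuwy" -> "jotmuwy" -> "puzsace" -> "mrwpxzb" -> "mrwpxzb"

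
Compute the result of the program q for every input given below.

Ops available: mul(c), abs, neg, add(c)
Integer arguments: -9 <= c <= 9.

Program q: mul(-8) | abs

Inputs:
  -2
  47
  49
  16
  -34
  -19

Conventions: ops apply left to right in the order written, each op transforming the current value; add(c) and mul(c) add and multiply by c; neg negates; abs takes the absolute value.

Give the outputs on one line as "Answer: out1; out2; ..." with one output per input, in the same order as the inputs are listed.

Execution, op by op:
  -2 -> 16 -> 16
  47 -> -376 -> 376
  49 -> -392 -> 392
  16 -> -128 -> 128
  -34 -> 272 -> 272
  -19 -> 152 -> 152

16; 376; 392; 128; 272; 152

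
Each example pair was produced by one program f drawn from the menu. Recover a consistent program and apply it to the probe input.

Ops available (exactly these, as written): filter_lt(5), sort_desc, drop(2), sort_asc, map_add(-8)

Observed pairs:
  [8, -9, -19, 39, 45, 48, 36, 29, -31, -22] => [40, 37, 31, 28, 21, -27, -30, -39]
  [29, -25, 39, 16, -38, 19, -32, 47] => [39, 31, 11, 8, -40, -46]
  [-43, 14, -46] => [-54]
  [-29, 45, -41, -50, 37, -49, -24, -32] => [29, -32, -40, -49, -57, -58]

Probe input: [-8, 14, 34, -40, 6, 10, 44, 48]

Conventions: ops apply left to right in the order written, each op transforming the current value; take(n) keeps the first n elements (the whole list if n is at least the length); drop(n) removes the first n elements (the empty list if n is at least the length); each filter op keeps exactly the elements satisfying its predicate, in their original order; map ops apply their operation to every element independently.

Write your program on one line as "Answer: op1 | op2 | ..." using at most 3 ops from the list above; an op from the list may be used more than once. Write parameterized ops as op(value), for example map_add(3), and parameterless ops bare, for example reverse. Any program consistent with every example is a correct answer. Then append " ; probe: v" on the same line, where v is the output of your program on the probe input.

map_add(-8) | drop(2) | sort_desc ; probe: [40, 36, 26, 2, -2, -48]

Check, running the answer program on each example:
  [8, -9, -19, 39, 45, 48, 36, 29, -31, -22] -> [0, -17, -27, 31, 37, 40, 28, 21, -39, -30] -> [-27, 31, 37, 40, 28, 21, -39, -30] -> [40, 37, 31, 28, 21, -27, -30, -39]
  [29, -25, 39, 16, -38, 19, -32, 47] -> [21, -33, 31, 8, -46, 11, -40, 39] -> [31, 8, -46, 11, -40, 39] -> [39, 31, 11, 8, -40, -46]
  [-43, 14, -46] -> [-51, 6, -54] -> [-54] -> [-54]
  [-29, 45, -41, -50, 37, -49, -24, -32] -> [-37, 37, -49, -58, 29, -57, -32, -40] -> [-49, -58, 29, -57, -32, -40] -> [29, -32, -40, -49, -57, -58]
  probe: [-8, 14, 34, -40, 6, 10, 44, 48] -> [-16, 6, 26, -48, -2, 2, 36, 40] -> [26, -48, -2, 2, 36, 40] -> [40, 36, 26, 2, -2, -48]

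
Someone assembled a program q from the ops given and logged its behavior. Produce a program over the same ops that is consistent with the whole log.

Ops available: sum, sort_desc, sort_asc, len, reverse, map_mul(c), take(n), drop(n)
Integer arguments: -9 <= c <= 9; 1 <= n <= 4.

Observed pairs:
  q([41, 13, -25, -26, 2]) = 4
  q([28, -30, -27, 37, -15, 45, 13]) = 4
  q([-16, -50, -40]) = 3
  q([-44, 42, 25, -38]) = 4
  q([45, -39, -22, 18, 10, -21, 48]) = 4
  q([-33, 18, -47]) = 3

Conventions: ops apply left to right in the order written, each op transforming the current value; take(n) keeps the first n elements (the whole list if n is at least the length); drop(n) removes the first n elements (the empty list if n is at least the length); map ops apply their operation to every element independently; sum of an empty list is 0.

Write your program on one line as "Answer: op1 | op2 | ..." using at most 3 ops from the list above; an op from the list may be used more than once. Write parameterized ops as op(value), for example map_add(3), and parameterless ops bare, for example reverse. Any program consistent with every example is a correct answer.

sort_asc | take(4) | len

Check, running the answer program on each example:
  [41, 13, -25, -26, 2] -> [-26, -25, 2, 13, 41] -> [-26, -25, 2, 13] -> 4
  [28, -30, -27, 37, -15, 45, 13] -> [-30, -27, -15, 13, 28, 37, 45] -> [-30, -27, -15, 13] -> 4
  [-16, -50, -40] -> [-50, -40, -16] -> [-50, -40, -16] -> 3
  [-44, 42, 25, -38] -> [-44, -38, 25, 42] -> [-44, -38, 25, 42] -> 4
  [45, -39, -22, 18, 10, -21, 48] -> [-39, -22, -21, 10, 18, 45, 48] -> [-39, -22, -21, 10] -> 4
  [-33, 18, -47] -> [-47, -33, 18] -> [-47, -33, 18] -> 3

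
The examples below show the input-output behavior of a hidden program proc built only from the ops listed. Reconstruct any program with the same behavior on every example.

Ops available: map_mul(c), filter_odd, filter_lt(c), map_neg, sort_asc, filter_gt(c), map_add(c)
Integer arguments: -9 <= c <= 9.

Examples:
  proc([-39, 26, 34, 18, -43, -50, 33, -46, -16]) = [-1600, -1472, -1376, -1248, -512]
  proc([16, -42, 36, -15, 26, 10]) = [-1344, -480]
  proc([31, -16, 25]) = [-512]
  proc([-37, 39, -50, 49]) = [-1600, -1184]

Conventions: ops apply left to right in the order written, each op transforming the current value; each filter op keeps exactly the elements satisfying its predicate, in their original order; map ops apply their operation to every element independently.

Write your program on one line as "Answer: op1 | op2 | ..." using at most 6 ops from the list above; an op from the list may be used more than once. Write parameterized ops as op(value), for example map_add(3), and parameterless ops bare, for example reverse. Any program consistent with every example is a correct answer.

filter_lt(0) | sort_asc | map_mul(4) | map_mul(-8) | map_neg

Check, running the answer program on each example:
  [-39, 26, 34, 18, -43, -50, 33, -46, -16] -> [-39, -43, -50, -46, -16] -> [-50, -46, -43, -39, -16] -> [-200, -184, -172, -156, -64] -> [1600, 1472, 1376, 1248, 512] -> [-1600, -1472, -1376, -1248, -512]
  [16, -42, 36, -15, 26, 10] -> [-42, -15] -> [-42, -15] -> [-168, -60] -> [1344, 480] -> [-1344, -480]
  [31, -16, 25] -> [-16] -> [-16] -> [-64] -> [512] -> [-512]
  [-37, 39, -50, 49] -> [-37, -50] -> [-50, -37] -> [-200, -148] -> [1600, 1184] -> [-1600, -1184]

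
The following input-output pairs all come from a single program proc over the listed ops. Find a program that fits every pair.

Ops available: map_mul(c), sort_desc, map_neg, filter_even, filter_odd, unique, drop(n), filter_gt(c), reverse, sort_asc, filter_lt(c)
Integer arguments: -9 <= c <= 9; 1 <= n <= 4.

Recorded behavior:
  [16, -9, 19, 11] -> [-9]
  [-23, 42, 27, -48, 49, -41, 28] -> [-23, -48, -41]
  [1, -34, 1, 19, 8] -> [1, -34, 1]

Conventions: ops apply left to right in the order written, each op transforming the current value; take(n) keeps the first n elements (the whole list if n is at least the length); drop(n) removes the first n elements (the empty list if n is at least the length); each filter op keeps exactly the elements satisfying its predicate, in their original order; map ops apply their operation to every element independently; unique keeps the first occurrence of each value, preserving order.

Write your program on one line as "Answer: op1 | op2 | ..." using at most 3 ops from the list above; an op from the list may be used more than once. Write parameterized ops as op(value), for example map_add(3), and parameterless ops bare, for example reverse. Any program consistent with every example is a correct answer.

reverse | filter_lt(5) | reverse

Check, running the answer program on each example:
  [16, -9, 19, 11] -> [11, 19, -9, 16] -> [-9] -> [-9]
  [-23, 42, 27, -48, 49, -41, 28] -> [28, -41, 49, -48, 27, 42, -23] -> [-41, -48, -23] -> [-23, -48, -41]
  [1, -34, 1, 19, 8] -> [8, 19, 1, -34, 1] -> [1, -34, 1] -> [1, -34, 1]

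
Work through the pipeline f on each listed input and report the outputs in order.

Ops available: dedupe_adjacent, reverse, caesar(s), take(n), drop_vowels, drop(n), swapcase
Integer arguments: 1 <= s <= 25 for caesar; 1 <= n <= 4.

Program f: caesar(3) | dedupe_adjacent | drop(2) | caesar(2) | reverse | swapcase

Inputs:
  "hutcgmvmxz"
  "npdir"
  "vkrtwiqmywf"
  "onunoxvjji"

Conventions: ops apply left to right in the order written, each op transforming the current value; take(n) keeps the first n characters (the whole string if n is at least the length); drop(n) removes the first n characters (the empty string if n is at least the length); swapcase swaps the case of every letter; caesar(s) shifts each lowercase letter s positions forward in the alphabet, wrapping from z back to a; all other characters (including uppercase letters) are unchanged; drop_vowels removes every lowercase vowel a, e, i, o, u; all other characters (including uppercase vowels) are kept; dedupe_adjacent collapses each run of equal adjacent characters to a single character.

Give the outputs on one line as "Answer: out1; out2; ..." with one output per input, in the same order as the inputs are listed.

"ECRARLHY"; "WNI"; "KBDRVNBYW"; "NOACTSZ"

Execution, op by op:
  "hutcgmvmxz" -> "kxwfjpypac" -> "kxwfjpypac" -> "wfjpypac" -> "yhlrarce" -> "ecrarlhy" -> "ECRARLHY"
  "npdir" -> "qsglu" -> "qsglu" -> "glu" -> "inw" -> "wni" -> "WNI"
  "vkrtwiqmywf" -> "ynuwzltpbzi" -> "ynuwzltpbzi" -> "uwzltpbzi" -> "wybnvrdbk" -> "kbdrvnbyw" -> "KBDRVNBYW"
  "onunoxvjji" -> "rqxqraymml" -> "rqxqrayml" -> "xqrayml" -> "zstcaon" -> "noactsz" -> "NOACTSZ"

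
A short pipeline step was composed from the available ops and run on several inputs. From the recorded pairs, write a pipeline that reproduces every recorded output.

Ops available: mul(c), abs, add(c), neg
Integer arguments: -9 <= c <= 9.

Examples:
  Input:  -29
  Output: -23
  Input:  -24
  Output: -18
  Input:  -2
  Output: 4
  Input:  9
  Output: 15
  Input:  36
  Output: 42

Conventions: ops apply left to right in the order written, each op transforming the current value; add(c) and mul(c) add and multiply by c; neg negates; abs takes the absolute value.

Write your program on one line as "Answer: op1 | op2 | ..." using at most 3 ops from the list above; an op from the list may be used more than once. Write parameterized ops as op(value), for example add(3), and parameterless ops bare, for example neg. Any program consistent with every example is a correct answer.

add(7) | add(-1)

Check, running the answer program on each example:
  -29 -> -22 -> -23
  -24 -> -17 -> -18
  -2 -> 5 -> 4
  9 -> 16 -> 15
  36 -> 43 -> 42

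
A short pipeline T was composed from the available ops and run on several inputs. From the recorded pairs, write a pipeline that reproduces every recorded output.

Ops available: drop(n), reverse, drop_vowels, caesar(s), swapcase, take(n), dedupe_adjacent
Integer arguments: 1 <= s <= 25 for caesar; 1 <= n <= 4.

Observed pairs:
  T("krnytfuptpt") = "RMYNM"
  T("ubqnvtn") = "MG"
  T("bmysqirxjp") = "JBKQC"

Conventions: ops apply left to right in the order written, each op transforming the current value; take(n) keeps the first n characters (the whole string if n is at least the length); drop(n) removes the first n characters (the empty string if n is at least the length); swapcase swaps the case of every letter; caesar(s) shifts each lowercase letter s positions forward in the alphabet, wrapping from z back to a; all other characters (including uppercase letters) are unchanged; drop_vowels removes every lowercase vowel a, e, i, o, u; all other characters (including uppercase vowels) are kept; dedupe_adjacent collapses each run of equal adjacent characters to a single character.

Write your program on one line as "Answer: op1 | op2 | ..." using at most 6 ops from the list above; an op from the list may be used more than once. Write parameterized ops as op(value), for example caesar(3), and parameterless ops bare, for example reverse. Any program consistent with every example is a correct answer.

caesar(19) | drop_vowels | swapcase | dedupe_adjacent | drop(3)

Check, running the answer program on each example:
  "krnytfuptpt" -> "dkgrmynimim" -> "dkgrmynmm" -> "DKGRMYNMM" -> "DKGRMYNM" -> "RMYNM"
  "ubqnvtn" -> "nujgomg" -> "njgmg" -> "NJGMG" -> "NJGMG" -> "MG"
  "bmysqirxjp" -> "ufrljbkqci" -> "frljbkqc" -> "FRLJBKQC" -> "FRLJBKQC" -> "JBKQC"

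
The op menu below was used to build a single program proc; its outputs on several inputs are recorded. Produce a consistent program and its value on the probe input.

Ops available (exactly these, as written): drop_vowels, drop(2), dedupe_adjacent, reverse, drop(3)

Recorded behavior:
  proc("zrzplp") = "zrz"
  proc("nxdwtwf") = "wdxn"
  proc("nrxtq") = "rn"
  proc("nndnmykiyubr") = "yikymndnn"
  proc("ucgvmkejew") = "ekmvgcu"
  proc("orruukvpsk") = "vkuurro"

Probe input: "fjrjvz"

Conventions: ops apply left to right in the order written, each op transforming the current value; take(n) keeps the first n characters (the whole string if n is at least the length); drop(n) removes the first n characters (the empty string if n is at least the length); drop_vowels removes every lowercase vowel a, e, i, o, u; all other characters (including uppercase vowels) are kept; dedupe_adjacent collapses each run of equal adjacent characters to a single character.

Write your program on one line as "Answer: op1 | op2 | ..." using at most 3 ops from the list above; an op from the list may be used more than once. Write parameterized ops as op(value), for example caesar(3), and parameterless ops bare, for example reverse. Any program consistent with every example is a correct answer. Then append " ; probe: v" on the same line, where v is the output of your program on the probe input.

reverse | drop(3) ; probe: "rjf"

Check, running the answer program on each example:
  "zrzplp" -> "plpzrz" -> "zrz"
  "nxdwtwf" -> "fwtwdxn" -> "wdxn"
  "nrxtq" -> "qtxrn" -> "rn"
  "nndnmykiyubr" -> "rbuyikymndnn" -> "yikymndnn"
  "ucgvmkejew" -> "wejekmvgcu" -> "ekmvgcu"
  "orruukvpsk" -> "kspvkuurro" -> "vkuurro"
  probe: "fjrjvz" -> "zvjrjf" -> "rjf"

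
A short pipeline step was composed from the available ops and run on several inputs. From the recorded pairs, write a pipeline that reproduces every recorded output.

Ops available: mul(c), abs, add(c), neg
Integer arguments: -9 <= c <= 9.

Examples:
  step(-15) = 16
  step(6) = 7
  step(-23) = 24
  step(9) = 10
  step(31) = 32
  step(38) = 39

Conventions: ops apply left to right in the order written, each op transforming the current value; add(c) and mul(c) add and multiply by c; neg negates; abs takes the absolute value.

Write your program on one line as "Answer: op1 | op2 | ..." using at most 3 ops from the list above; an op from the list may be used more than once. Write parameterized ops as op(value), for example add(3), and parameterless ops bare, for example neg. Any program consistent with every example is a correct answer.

abs | add(1)

Check, running the answer program on each example:
  -15 -> 15 -> 16
  6 -> 6 -> 7
  -23 -> 23 -> 24
  9 -> 9 -> 10
  31 -> 31 -> 32
  38 -> 38 -> 39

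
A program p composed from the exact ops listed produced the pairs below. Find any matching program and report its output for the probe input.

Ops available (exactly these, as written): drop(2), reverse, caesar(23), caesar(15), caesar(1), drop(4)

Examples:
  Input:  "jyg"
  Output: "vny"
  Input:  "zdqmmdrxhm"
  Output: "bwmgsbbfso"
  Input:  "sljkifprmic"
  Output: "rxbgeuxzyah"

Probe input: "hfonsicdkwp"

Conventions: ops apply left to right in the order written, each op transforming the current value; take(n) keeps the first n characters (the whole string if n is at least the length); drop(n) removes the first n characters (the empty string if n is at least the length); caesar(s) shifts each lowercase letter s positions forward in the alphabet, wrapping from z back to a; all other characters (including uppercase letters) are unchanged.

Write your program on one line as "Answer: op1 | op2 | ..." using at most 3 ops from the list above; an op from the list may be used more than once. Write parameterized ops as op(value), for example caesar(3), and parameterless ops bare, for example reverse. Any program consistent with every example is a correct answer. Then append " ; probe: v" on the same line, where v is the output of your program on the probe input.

reverse | caesar(15) ; probe: "elzsrxhcduw"

Check, running the answer program on each example:
  "jyg" -> "gyj" -> "vny"
  "zdqmmdrxhm" -> "mhxrdmmqdz" -> "bwmgsbbfso"
  "sljkifprmic" -> "cimrpfikjls" -> "rxbgeuxzyah"
  probe: "hfonsicdkwp" -> "pwkdcisnofh" -> "elzsrxhcduw"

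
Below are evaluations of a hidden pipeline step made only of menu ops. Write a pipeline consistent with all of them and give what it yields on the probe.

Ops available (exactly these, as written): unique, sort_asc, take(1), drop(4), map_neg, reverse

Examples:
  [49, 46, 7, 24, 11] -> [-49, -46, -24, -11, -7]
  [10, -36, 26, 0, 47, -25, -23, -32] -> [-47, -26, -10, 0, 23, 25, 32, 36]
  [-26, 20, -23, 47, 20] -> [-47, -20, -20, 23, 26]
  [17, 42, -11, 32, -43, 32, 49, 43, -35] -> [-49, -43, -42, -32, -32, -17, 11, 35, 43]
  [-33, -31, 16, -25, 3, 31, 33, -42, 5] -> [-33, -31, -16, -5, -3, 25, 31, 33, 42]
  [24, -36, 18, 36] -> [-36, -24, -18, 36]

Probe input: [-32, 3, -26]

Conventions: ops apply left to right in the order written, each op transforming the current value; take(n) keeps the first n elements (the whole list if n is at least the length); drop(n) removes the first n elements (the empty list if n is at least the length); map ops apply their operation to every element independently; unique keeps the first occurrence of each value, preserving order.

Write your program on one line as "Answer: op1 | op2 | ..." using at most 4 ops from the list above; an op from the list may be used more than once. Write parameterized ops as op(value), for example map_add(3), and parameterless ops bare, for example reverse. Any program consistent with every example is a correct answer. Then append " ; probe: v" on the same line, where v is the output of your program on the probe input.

map_neg | reverse | sort_asc ; probe: [-3, 26, 32]

Check, running the answer program on each example:
  [49, 46, 7, 24, 11] -> [-49, -46, -7, -24, -11] -> [-11, -24, -7, -46, -49] -> [-49, -46, -24, -11, -7]
  [10, -36, 26, 0, 47, -25, -23, -32] -> [-10, 36, -26, 0, -47, 25, 23, 32] -> [32, 23, 25, -47, 0, -26, 36, -10] -> [-47, -26, -10, 0, 23, 25, 32, 36]
  [-26, 20, -23, 47, 20] -> [26, -20, 23, -47, -20] -> [-20, -47, 23, -20, 26] -> [-47, -20, -20, 23, 26]
  [17, 42, -11, 32, -43, 32, 49, 43, -35] -> [-17, -42, 11, -32, 43, -32, -49, -43, 35] -> [35, -43, -49, -32, 43, -32, 11, -42, -17] -> [-49, -43, -42, -32, -32, -17, 11, 35, 43]
  [-33, -31, 16, -25, 3, 31, 33, -42, 5] -> [33, 31, -16, 25, -3, -31, -33, 42, -5] -> [-5, 42, -33, -31, -3, 25, -16, 31, 33] -> [-33, -31, -16, -5, -3, 25, 31, 33, 42]
  [24, -36, 18, 36] -> [-24, 36, -18, -36] -> [-36, -18, 36, -24] -> [-36, -24, -18, 36]
  probe: [-32, 3, -26] -> [32, -3, 26] -> [26, -3, 32] -> [-3, 26, 32]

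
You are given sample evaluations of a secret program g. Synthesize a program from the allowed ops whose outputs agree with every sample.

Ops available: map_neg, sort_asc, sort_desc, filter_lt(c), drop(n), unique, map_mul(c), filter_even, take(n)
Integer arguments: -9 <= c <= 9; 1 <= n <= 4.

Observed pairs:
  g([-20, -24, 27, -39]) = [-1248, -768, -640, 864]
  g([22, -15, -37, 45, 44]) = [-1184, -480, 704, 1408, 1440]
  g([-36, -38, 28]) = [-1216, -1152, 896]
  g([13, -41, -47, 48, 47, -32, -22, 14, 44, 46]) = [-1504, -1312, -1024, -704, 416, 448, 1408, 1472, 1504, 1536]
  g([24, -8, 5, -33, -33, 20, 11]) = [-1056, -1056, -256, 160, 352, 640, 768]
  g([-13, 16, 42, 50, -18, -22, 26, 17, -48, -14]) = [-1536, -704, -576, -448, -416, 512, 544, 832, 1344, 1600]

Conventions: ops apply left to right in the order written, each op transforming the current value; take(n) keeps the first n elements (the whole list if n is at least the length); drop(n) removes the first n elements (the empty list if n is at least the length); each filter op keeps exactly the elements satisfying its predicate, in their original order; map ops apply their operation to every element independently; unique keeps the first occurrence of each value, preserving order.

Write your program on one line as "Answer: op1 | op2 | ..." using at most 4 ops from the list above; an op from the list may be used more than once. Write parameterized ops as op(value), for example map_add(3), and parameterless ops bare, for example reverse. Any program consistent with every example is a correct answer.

sort_asc | map_neg | map_mul(-4) | map_mul(8)

Check, running the answer program on each example:
  [-20, -24, 27, -39] -> [-39, -24, -20, 27] -> [39, 24, 20, -27] -> [-156, -96, -80, 108] -> [-1248, -768, -640, 864]
  [22, -15, -37, 45, 44] -> [-37, -15, 22, 44, 45] -> [37, 15, -22, -44, -45] -> [-148, -60, 88, 176, 180] -> [-1184, -480, 704, 1408, 1440]
  [-36, -38, 28] -> [-38, -36, 28] -> [38, 36, -28] -> [-152, -144, 112] -> [-1216, -1152, 896]
  [13, -41, -47, 48, 47, -32, -22, 14, 44, 46] -> [-47, -41, -32, -22, 13, 14, 44, 46, 47, 48] -> [47, 41, 32, 22, -13, -14, -44, -46, -47, -48] -> [-188, -164, -128, -88, 52, 56, 176, 184, 188, 192] -> [-1504, -1312, -1024, -704, 416, 448, 1408, 1472, 1504, 1536]
  [24, -8, 5, -33, -33, 20, 11] -> [-33, -33, -8, 5, 11, 20, 24] -> [33, 33, 8, -5, -11, -20, -24] -> [-132, -132, -32, 20, 44, 80, 96] -> [-1056, -1056, -256, 160, 352, 640, 768]
  [-13, 16, 42, 50, -18, -22, 26, 17, -48, -14] -> [-48, -22, -18, -14, -13, 16, 17, 26, 42, 50] -> [48, 22, 18, 14, 13, -16, -17, -26, -42, -50] -> [-192, -88, -72, -56, -52, 64, 68, 104, 168, 200] -> [-1536, -704, -576, -448, -416, 512, 544, 832, 1344, 1600]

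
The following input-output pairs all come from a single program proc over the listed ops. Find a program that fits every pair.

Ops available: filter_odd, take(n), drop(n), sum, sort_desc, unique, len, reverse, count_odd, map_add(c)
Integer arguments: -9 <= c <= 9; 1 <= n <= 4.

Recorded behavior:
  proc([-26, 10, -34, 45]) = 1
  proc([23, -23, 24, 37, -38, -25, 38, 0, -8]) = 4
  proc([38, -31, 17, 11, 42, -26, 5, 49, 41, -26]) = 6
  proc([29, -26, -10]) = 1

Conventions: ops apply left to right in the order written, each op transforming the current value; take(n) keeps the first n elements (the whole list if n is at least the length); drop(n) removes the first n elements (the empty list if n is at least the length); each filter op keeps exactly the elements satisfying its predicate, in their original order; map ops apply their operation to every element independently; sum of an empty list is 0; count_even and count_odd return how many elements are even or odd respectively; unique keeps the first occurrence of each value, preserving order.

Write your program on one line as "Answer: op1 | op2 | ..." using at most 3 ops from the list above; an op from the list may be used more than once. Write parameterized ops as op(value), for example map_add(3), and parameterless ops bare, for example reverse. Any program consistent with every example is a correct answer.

unique | filter_odd | len

Check, running the answer program on each example:
  [-26, 10, -34, 45] -> [-26, 10, -34, 45] -> [45] -> 1
  [23, -23, 24, 37, -38, -25, 38, 0, -8] -> [23, -23, 24, 37, -38, -25, 38, 0, -8] -> [23, -23, 37, -25] -> 4
  [38, -31, 17, 11, 42, -26, 5, 49, 41, -26] -> [38, -31, 17, 11, 42, -26, 5, 49, 41] -> [-31, 17, 11, 5, 49, 41] -> 6
  [29, -26, -10] -> [29, -26, -10] -> [29] -> 1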